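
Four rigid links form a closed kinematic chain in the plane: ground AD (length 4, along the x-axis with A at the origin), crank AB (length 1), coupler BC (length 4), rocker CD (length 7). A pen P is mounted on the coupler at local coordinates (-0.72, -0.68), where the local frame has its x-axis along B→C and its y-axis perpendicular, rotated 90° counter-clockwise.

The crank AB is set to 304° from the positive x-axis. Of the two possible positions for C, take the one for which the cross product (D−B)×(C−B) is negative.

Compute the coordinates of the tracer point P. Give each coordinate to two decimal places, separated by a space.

0.38 0.14

A=(0,0), D=(4.00,0)
B = A + 1.00·(cos304°, sin304°) = (0.5592, -0.8290)
|BD| = 3.5393
circle(B,4.00) ∩ circle(D,7.00): a=-2.8923, h=2.7630
  candidates: C₊=(-2.8999,1.1796) cross=9.779; C₋=(-1.6055,-4.1927) cross=-9.779
  mode - wants cross < 0 → take C=(-1.6055,-4.1927) (cross=-9.779)
ex = (C−B)/|BC| = (-0.5412,-0.8409); ey = (0.8409,-0.5412)
P = B + -0.72·ex + -0.68·ey = (0.3770,0.1444)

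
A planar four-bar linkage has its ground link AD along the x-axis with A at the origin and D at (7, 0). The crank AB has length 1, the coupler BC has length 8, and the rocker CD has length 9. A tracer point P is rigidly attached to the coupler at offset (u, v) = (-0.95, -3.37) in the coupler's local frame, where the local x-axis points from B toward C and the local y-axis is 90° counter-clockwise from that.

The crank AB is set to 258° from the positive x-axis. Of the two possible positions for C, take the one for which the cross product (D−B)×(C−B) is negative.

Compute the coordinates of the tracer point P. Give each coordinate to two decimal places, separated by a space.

-3.66 -1.58

A=(0,0), D=(7.00,0)
B = A + 1.00·(cos258°, sin258°) = (-0.2079, -0.9781)
|BD| = 7.2740
circle(B,8.00) ∩ circle(D,9.00): a=2.4684, h=7.6097
  candidates: C₊=(1.2148,6.8943) cross=55.352; C₋=(3.2614,-8.1867) cross=-55.352
  mode - wants cross < 0 → take C=(3.2614,-8.1867) (cross=-55.352)
ex = (C−B)/|BC| = (0.4337,-0.9011); ey = (0.9011,0.4337)
P = B + -0.95·ex + -3.37·ey = (-3.6565,-1.5836)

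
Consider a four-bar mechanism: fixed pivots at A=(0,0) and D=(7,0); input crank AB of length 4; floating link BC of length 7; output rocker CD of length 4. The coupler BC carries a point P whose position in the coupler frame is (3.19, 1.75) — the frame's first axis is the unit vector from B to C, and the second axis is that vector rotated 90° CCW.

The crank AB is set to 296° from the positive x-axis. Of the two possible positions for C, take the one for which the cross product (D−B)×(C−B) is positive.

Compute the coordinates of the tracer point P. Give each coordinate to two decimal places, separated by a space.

1.27 0.01

A=(0,0), D=(7.00,0)
B = A + 4.00·(cos296°, sin296°) = (1.7535, -3.5952)
|BD| = 6.3601
circle(B,7.00) ∩ circle(D,4.00): a=5.7744, h=3.9569
  candidates: C₊=(4.2801,2.9329) cross=25.166; C₋=(8.7535,-3.5952) cross=-25.166
  mode + wants cross > 0 → take C=(4.2801,2.9329) (cross=25.166)
ex = (C−B)/|BC| = (0.3609,0.9326); ey = (-0.9326,0.3609)
P = B + 3.19·ex + 1.75·ey = (1.2729,0.0114)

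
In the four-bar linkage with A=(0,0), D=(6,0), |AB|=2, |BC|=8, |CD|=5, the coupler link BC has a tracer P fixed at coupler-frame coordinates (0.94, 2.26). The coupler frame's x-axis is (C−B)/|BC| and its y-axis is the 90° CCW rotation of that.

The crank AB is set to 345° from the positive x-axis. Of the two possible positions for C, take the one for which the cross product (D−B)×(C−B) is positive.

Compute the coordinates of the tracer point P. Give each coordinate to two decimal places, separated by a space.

1.24 1.83

A=(0,0), D=(6.00,0)
B = A + 2.00·(cos345°, sin345°) = (1.9319, -0.5176)
|BD| = 4.1009
circle(B,8.00) ∩ circle(D,5.00): a=6.8055, h=4.2054
  candidates: C₊=(8.1521,4.5132) cross=17.246; C₋=(9.2137,-3.8304) cross=-17.246
  mode + wants cross > 0 → take C=(8.1521,4.5132) (cross=17.246)
ex = (C−B)/|BC| = (0.7775,0.6288); ey = (-0.6288,0.7775)
P = B + 0.94·ex + 2.26·ey = (1.2415,1.8307)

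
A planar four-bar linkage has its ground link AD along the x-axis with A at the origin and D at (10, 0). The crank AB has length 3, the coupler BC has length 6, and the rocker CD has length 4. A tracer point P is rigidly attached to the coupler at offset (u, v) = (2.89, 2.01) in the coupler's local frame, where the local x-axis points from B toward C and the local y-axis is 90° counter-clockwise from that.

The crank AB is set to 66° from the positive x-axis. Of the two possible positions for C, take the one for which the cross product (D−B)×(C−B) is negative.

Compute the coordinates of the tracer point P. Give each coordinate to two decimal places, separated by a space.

4.74 2.67

A=(0,0), D=(10.00,0)
B = A + 3.00·(cos66°, sin66°) = (1.2202, 2.7406)
|BD| = 9.1976
circle(B,6.00) ∩ circle(D,4.00): a=5.6860, h=1.9155
  candidates: C₊=(7.2187,2.8748) cross=17.618; C₋=(6.0772,-0.7821) cross=-17.618
  mode - wants cross < 0 → take C=(6.0772,-0.7821) (cross=-17.618)
ex = (C−B)/|BC| = (0.8095,-0.5871); ey = (0.5871,0.8095)
P = B + 2.89·ex + 2.01·ey = (4.7398,2.6709)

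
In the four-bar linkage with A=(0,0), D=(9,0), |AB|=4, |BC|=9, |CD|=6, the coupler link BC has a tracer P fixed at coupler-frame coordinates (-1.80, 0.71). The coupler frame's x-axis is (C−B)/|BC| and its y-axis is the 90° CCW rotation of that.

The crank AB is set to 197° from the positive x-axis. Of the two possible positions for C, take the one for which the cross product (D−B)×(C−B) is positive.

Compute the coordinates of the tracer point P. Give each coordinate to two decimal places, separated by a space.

A=(0,0), D=(9.00,0)
B = A + 4.00·(cos197°, sin197°) = (-3.8252, -1.1695)
|BD| = 12.8784
circle(B,9.00) ∩ circle(D,6.00): a=8.1863, h=3.7395
  candidates: C₊=(3.9877,3.2980) cross=48.159; C₋=(4.6669,-4.1502) cross=-48.159
  mode + wants cross > 0 → take C=(3.9877,3.2980) (cross=48.159)
ex = (C−B)/|BC| = (0.8681,0.4964); ey = (-0.4964,0.8681)
P = B + -1.80·ex + 0.71·ey = (-5.7402,-1.4466)

-5.74 -1.45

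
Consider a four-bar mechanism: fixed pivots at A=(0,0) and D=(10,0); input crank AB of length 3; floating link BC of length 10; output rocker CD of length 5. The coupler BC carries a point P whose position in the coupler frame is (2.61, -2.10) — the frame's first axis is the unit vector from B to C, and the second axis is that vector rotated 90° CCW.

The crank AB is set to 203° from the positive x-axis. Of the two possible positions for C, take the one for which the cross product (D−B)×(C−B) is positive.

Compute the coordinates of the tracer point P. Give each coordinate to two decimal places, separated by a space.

A=(0,0), D=(10.00,0)
B = A + 3.00·(cos203°, sin203°) = (-2.7615, -1.1722)
|BD| = 12.8152
circle(B,10.00) ∩ circle(D,5.00): a=9.3338, h=3.5888
  candidates: C₊=(6.2049,3.2554) cross=45.992; C₋=(6.8614,-3.8922) cross=-45.992
  mode + wants cross > 0 → take C=(6.2049,3.2554) (cross=45.992)
ex = (C−B)/|BC| = (0.8966,0.4428); ey = (-0.4428,0.8966)
P = B + 2.61·ex + -2.10·ey = (0.5085,-1.8996)

0.51 -1.90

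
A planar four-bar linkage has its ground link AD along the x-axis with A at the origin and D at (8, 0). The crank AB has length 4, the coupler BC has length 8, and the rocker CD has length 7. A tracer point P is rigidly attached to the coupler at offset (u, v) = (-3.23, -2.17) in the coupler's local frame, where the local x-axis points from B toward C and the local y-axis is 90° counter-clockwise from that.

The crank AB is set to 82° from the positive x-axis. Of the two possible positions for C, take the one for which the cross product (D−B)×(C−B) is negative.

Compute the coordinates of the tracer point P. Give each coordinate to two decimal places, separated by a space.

A=(0,0), D=(8.00,0)
B = A + 4.00·(cos82°, sin82°) = (0.5567, 3.9611)
|BD| = 8.4317
circle(B,8.00) ∩ circle(D,7.00): a=5.1053, h=6.1592
  candidates: C₊=(7.9571,6.9999) cross=51.932; C₋=(2.1701,-3.8745) cross=-51.932
  mode - wants cross < 0 → take C=(2.1701,-3.8745) (cross=-51.932)
ex = (C−B)/|BC| = (0.2017,-0.9795); ey = (0.9795,0.2017)
P = B + -3.23·ex + -2.17·ey = (-2.2201,6.6871)

-2.22 6.69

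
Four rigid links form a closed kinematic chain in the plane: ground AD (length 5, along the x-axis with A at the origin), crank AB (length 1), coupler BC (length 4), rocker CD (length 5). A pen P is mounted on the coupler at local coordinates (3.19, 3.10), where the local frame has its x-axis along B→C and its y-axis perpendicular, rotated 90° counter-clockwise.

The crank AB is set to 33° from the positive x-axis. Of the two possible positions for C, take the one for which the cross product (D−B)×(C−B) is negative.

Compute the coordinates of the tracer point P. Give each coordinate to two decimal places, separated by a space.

A=(0,0), D=(5.00,0)
B = A + 1.00·(cos33°, sin33°) = (0.8387, 0.5446)
|BD| = 4.1968
circle(B,4.00) ∩ circle(D,5.00): a=1.0262, h=3.8661
  candidates: C₊=(2.3579,4.2449) cross=16.225; C₋=(1.3544,-3.4220) cross=-16.225
  mode - wants cross < 0 → take C=(1.3544,-3.4220) (cross=-16.225)
ex = (C−B)/|BC| = (0.1289,-0.9917); ey = (0.9917,0.1289)
P = B + 3.19·ex + 3.10·ey = (4.3241,-2.2190)

4.32 -2.22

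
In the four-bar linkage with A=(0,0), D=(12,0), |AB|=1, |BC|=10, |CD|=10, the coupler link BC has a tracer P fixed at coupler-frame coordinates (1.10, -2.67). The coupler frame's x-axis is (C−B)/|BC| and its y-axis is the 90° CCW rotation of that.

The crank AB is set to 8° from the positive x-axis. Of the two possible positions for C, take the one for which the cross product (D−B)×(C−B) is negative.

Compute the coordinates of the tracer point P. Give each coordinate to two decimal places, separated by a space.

A=(0,0), D=(12.00,0)
B = A + 1.00·(cos8°, sin8°) = (0.9903, 0.1392)
|BD| = 11.0106
circle(B,10.00) ∩ circle(D,10.00): a=5.5053, h=8.3481
  candidates: C₊=(6.6007,8.4171) cross=91.918; C₋=(6.3896,-8.2779) cross=-91.918
  mode - wants cross < 0 → take C=(6.3896,-8.2779) (cross=-91.918)
ex = (C−B)/|BC| = (0.5399,-0.8417); ey = (0.8417,0.5399)
P = B + 1.10·ex + -2.67·ey = (-0.6632,-2.2283)

-0.66 -2.23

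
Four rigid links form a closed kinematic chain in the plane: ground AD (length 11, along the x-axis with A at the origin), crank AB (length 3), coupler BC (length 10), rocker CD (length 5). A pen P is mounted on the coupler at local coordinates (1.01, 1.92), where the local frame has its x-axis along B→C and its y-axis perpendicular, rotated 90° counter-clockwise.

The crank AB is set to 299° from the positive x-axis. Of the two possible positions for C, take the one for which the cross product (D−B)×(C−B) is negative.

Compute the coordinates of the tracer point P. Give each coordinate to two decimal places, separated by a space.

2.89 -1.00

A=(0,0), D=(11.00,0)
B = A + 3.00·(cos299°, sin299°) = (1.4544, -2.6239)
|BD| = 9.8996
circle(B,10.00) ∩ circle(D,5.00): a=8.7378, h=4.8632
  candidates: C₊=(8.5908,4.3813) cross=48.143; C₋=(11.1687,-4.9972) cross=-48.143
  mode - wants cross < 0 → take C=(11.1687,-4.9972) (cross=-48.143)
ex = (C−B)/|BC| = (0.9714,-0.2373); ey = (0.2373,0.9714)
P = B + 1.01·ex + 1.92·ey = (2.8912,-0.9984)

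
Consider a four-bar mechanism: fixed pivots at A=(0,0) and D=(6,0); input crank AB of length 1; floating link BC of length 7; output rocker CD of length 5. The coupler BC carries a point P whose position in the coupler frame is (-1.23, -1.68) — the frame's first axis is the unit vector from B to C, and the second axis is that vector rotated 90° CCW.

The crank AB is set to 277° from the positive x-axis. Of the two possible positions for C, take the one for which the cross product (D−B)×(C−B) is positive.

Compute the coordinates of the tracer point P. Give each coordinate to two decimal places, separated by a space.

0.76 -2.97

A=(0,0), D=(6.00,0)
B = A + 1.00·(cos277°, sin277°) = (0.1219, -0.9925)
|BD| = 5.9613
circle(B,7.00) ∩ circle(D,5.00): a=4.9936, h=4.9055
  candidates: C₊=(4.2291,4.6759) cross=29.243; C₋=(5.8626,-4.9981) cross=-29.243
  mode + wants cross > 0 → take C=(4.2291,4.6759) (cross=29.243)
ex = (C−B)/|BC| = (0.5867,0.8098); ey = (-0.8098,0.5867)
P = B + -1.23·ex + -1.68·ey = (0.7606,-2.9743)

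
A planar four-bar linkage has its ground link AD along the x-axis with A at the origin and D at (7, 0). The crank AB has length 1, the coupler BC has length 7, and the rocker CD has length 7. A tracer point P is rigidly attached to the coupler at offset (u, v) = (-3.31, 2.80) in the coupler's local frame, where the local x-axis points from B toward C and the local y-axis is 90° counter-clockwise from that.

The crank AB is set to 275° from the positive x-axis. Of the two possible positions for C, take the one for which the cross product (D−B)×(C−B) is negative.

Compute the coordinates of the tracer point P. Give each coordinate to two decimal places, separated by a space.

0.25 3.34

A=(0,0), D=(7.00,0)
B = A + 1.00·(cos275°, sin275°) = (0.0872, -0.9962)
|BD| = 6.9843
circle(B,7.00) ∩ circle(D,7.00): a=3.4921, h=6.0667
  candidates: C₊=(2.6783,5.5066) cross=42.371; C₋=(4.4089,-6.5028) cross=-42.371
  mode - wants cross < 0 → take C=(4.4089,-6.5028) (cross=-42.371)
ex = (C−B)/|BC| = (0.6174,-0.7867); ey = (0.7867,0.6174)
P = B + -3.31·ex + 2.80·ey = (0.2462,3.3363)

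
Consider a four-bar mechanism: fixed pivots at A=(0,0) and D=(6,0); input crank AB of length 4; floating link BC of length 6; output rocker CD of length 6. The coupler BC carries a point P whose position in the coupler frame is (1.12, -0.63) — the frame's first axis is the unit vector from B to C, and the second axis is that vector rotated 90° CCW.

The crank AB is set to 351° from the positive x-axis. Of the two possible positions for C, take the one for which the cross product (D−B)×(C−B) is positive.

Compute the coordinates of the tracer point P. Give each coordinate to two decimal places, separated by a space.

4.45 0.56

A=(0,0), D=(6.00,0)
B = A + 4.00·(cos351°, sin351°) = (3.9508, -0.6257)
|BD| = 2.1427
circle(B,6.00) ∩ circle(D,6.00): a=1.0713, h=5.9036
  candidates: C₊=(3.2513,5.3334) cross=12.649; C₋=(6.6995,-5.9591) cross=-12.649
  mode + wants cross > 0 → take C=(3.2513,5.3334) (cross=12.649)
ex = (C−B)/|BC| = (-0.1166,0.9932); ey = (-0.9932,-0.1166)
P = B + 1.12·ex + -0.63·ey = (4.4459,0.5601)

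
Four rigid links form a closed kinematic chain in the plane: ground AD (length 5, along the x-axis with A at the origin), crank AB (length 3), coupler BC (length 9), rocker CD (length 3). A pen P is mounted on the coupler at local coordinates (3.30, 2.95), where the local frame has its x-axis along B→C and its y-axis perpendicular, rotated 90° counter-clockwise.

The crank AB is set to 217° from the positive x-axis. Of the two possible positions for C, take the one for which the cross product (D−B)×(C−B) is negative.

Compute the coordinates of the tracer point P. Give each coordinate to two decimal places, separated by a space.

A=(0,0), D=(5.00,0)
B = A + 3.00·(cos217°, sin217°) = (-2.3959, -1.8054)
|BD| = 7.6131
circle(B,9.00) ∩ circle(D,3.00): a=8.5352, h=2.8548
  candidates: C₊=(5.2188,2.9920) cross=21.733; C₋=(6.5729,-2.5546) cross=-21.733
  mode - wants cross < 0 → take C=(6.5729,-2.5546) (cross=-21.733)
ex = (C−B)/|BC| = (0.9965,-0.0832); ey = (0.0832,0.9965)
P = B + 3.30·ex + 2.95·ey = (1.1382,0.8596)

1.14 0.86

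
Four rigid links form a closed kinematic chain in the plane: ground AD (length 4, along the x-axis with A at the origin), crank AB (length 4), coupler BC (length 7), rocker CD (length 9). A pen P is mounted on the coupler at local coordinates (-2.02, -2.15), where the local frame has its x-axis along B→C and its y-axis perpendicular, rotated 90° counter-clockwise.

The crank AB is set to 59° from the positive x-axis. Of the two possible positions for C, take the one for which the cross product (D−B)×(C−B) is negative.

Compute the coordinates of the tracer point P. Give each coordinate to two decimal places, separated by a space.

3.58 5.95

A=(0,0), D=(4.00,0)
B = A + 4.00·(cos59°, sin59°) = (2.0602, 3.4287)
|BD| = 3.9394
circle(B,7.00) ∩ circle(D,9.00): a=-2.0918, h=6.6801
  candidates: C₊=(6.8442,8.5388) cross=26.316; C₋=(-4.7840,1.9599) cross=-26.316
  mode - wants cross < 0 → take C=(-4.7840,1.9599) (cross=-26.316)
ex = (C−B)/|BC| = (-0.9777,-0.2098); ey = (0.2098,-0.9777)
P = B + -2.02·ex + -2.15·ey = (3.5841,5.9547)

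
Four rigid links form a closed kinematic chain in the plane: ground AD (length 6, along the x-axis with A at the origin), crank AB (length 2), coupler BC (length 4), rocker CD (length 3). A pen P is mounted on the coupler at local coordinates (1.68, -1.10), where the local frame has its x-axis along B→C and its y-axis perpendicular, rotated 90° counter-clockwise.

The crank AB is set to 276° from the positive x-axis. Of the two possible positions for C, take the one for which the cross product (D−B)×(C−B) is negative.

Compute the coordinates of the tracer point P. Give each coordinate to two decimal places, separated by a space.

A=(0,0), D=(6.00,0)
B = A + 2.00·(cos276°, sin276°) = (0.2091, -1.9890)
|BD| = 6.1230
circle(B,4.00) ∩ circle(D,3.00): a=3.6331, h=1.6734
  candidates: C₊=(3.1015,0.7739) cross=10.247; C₋=(4.1888,-2.3915) cross=-10.247
  mode - wants cross < 0 → take C=(4.1888,-2.3915) (cross=-10.247)
ex = (C−B)/|BC| = (0.9949,-0.1006); ey = (0.1006,0.9949)
P = B + 1.68·ex + -1.10·ey = (1.7698,-3.2525)

1.77 -3.25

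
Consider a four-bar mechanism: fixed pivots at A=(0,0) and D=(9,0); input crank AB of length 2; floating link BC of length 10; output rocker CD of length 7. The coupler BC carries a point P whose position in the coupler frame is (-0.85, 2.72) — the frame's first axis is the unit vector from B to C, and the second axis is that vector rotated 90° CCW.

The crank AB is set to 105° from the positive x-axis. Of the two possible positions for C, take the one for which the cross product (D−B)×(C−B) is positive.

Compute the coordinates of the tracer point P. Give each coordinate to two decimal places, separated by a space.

-2.62 3.86

A=(0,0), D=(9.00,0)
B = A + 2.00·(cos105°, sin105°) = (-0.5176, 1.9319)
|BD| = 9.7117
circle(B,10.00) ∩ circle(D,7.00): a=7.4816, h=6.6352
  candidates: C₊=(8.1343,6.9463) cross=64.440; C₋=(5.4945,-6.0590) cross=-64.440
  mode + wants cross > 0 → take C=(8.1343,6.9463) (cross=64.440)
ex = (C−B)/|BC| = (0.8652,0.5014); ey = (-0.5014,0.8652)
P = B + -0.85·ex + 2.72·ey = (-2.6170,3.8589)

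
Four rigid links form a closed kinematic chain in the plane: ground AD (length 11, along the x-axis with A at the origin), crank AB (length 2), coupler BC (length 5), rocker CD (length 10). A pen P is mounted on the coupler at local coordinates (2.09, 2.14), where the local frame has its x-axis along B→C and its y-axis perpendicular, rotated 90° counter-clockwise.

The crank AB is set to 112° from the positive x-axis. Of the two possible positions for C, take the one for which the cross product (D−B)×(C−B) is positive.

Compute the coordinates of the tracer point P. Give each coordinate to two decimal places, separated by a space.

-0.89 4.84

A=(0,0), D=(11.00,0)
B = A + 2.00·(cos112°, sin112°) = (-0.7492, 1.8544)
|BD| = 11.8946
circle(B,5.00) ∩ circle(D,10.00): a=2.7946, h=4.1461
  candidates: C₊=(2.6576,5.5141) cross=49.316; C₋=(1.3649,-2.6767) cross=-49.316
  mode + wants cross > 0 → take C=(2.6576,5.5141) (cross=49.316)
ex = (C−B)/|BC| = (0.6814,0.7319); ey = (-0.7319,0.6814)
P = B + 2.09·ex + 2.14·ey = (-0.8915,4.8423)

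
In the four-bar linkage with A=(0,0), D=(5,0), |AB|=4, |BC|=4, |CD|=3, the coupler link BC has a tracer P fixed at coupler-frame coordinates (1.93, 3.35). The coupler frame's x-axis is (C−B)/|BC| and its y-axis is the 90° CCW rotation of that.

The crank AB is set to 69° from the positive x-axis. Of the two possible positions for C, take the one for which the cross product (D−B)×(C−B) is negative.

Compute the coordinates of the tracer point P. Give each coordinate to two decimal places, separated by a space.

A=(0,0), D=(5.00,0)
B = A + 4.00·(cos69°, sin69°) = (1.4335, 3.7343)
|BD| = 5.1638
circle(B,4.00) ∩ circle(D,3.00): a=3.2597, h=2.3182
  candidates: C₊=(5.3613,2.9782) cross=11.971; C₋=(2.0084,-0.2241) cross=-11.971
  mode - wants cross < 0 → take C=(2.0084,-0.2241) (cross=-11.971)
ex = (C−B)/|BC| = (0.1437,-0.9896); ey = (0.9896,0.1437)
P = B + 1.93·ex + 3.35·ey = (5.0261,2.3059)

5.03 2.31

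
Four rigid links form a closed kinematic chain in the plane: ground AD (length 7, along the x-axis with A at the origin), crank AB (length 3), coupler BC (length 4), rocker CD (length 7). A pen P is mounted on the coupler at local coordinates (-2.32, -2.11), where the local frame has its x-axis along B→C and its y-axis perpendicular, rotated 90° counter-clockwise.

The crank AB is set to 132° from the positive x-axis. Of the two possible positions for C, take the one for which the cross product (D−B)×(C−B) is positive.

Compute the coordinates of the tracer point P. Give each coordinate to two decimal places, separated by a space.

A=(0,0), D=(7.00,0)
B = A + 3.00·(cos132°, sin132°) = (-2.0074, 2.2294)
|BD| = 9.2792
circle(B,4.00) ∩ circle(D,7.00): a=2.8614, h=2.7950
  candidates: C₊=(1.4418,4.2551) cross=25.936; C₋=(0.0987,-1.1712) cross=-25.936
  mode + wants cross > 0 → take C=(1.4418,4.2551) (cross=25.936)
ex = (C−B)/|BC| = (0.8623,0.5064); ey = (-0.5064,0.8623)
P = B + -2.32·ex + -2.11·ey = (-2.9394,-0.7649)

-2.94 -0.76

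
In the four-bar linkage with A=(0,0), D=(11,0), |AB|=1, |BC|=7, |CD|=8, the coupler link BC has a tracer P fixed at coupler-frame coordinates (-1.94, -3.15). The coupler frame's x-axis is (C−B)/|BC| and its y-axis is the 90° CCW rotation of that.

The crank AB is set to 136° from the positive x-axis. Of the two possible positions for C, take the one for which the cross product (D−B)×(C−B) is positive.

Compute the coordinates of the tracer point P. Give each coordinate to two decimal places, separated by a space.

A=(0,0), D=(11.00,0)
B = A + 1.00·(cos136°, sin136°) = (-0.7193, 0.6947)
|BD| = 11.7399
circle(B,7.00) ∩ circle(D,8.00): a=5.2311, h=4.6514
  candidates: C₊=(4.7778,5.0284) cross=54.607; C₋=(4.2274,-4.2581) cross=-54.607
  mode + wants cross > 0 → take C=(4.7778,5.0284) (cross=54.607)
ex = (C−B)/|BC| = (0.7853,0.6191); ey = (-0.6191,0.7853)
P = B + -1.94·ex + -3.15·ey = (-0.2927,-2.9801)

-0.29 -2.98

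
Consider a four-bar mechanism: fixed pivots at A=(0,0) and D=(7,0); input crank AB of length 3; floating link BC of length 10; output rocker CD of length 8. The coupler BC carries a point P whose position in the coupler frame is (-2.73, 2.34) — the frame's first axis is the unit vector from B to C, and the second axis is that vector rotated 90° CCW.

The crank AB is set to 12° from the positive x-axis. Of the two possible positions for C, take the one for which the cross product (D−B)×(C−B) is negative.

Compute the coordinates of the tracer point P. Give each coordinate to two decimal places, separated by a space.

A=(0,0), D=(7.00,0)
B = A + 3.00·(cos12°, sin12°) = (2.9344, 0.6237)
|BD| = 4.1131
circle(B,10.00) ∩ circle(D,8.00): a=6.4328, h=7.6563
  candidates: C₊=(10.4539,7.2160) cross=31.491; C₋=(8.1318,-7.9195) cross=-31.491
  mode - wants cross < 0 → take C=(8.1318,-7.9195) (cross=-31.491)
ex = (C−B)/|BC| = (0.5197,-0.8543); ey = (0.8543,0.5197)
P = B + -2.73·ex + 2.34·ey = (3.5147,4.1722)

3.51 4.17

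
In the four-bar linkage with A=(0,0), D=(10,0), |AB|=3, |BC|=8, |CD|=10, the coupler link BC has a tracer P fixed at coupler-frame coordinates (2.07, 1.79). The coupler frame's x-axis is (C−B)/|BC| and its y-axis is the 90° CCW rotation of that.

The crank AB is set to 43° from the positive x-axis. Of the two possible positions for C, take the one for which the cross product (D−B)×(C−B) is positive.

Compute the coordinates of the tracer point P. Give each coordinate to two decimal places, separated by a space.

A=(0,0), D=(10.00,0)
B = A + 3.00·(cos43°, sin43°) = (2.1941, 2.0460)
|BD| = 8.0696
circle(B,8.00) ∩ circle(D,10.00): a=1.8042, h=7.7939
  candidates: C₊=(5.9154,9.1278) cross=62.894; C₋=(1.9632,-5.9507) cross=-62.894
  mode + wants cross > 0 → take C=(5.9154,9.1278) (cross=62.894)
ex = (C−B)/|BC| = (0.4652,0.8852); ey = (-0.8852,0.4652)
P = B + 2.07·ex + 1.79·ey = (1.5724,4.7111)

1.57 4.71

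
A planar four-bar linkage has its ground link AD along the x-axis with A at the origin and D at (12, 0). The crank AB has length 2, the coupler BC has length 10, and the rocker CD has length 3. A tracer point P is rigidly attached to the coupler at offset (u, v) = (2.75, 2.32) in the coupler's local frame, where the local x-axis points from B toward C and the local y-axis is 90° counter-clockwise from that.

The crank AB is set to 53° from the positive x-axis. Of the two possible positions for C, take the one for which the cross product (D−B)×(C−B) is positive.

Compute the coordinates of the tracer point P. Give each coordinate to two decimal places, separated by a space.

3.64 4.25

A=(0,0), D=(12.00,0)
B = A + 2.00·(cos53°, sin53°) = (1.2036, 1.5973)
|BD| = 10.9139
circle(B,10.00) ∩ circle(D,3.00): a=9.6259, h=2.7095
  candidates: C₊=(11.1225,2.8688) cross=29.571; C₋=(10.3294,-2.4918) cross=-29.571
  mode + wants cross > 0 → take C=(11.1225,2.8688) (cross=29.571)
ex = (C−B)/|BC| = (0.9919,0.1272); ey = (-0.1272,0.9919)
P = B + 2.75·ex + 2.32·ey = (3.6363,4.2481)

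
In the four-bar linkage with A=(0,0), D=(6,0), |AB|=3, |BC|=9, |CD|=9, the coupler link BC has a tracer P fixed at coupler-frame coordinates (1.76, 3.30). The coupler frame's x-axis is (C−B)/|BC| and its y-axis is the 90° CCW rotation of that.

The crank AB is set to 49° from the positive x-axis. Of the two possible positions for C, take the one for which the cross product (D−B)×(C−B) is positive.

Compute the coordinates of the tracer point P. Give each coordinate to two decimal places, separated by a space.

A=(0,0), D=(6.00,0)
B = A + 3.00·(cos49°, sin49°) = (1.9682, 2.2641)
|BD| = 4.6241
circle(B,9.00) ∩ circle(D,9.00): a=2.3120, h=8.6980
  candidates: C₊=(8.2430,8.7160) cross=40.220; C₋=(-0.2748,-6.4519) cross=-40.220
  mode + wants cross > 0 → take C=(8.2430,8.7160) (cross=40.220)
ex = (C−B)/|BC| = (0.6972,0.7169); ey = (-0.7169,0.6972)
P = B + 1.76·ex + 3.30·ey = (0.8296,5.8266)

0.83 5.83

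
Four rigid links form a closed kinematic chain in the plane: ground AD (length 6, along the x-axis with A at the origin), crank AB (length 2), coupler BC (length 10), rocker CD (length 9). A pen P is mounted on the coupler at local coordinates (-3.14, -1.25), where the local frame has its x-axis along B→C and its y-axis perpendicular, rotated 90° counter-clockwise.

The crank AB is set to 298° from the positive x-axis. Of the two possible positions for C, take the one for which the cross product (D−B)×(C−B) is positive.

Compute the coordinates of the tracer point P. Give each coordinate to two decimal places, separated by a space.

A=(0,0), D=(6.00,0)
B = A + 2.00·(cos298°, sin298°) = (0.9389, -1.7659)
|BD| = 5.3603
circle(B,10.00) ∩ circle(D,9.00): a=4.4524, h=8.9541
  candidates: C₊=(2.1930,8.1552) cross=47.997; C₋=(8.0927,-8.7533) cross=-47.997
  mode + wants cross > 0 → take C=(2.1930,8.1552) (cross=47.997)
ex = (C−B)/|BC| = (0.1254,0.9921); ey = (-0.9921,0.1254)
P = B + -3.14·ex + -1.25·ey = (1.7853,-5.0379)

1.79 -5.04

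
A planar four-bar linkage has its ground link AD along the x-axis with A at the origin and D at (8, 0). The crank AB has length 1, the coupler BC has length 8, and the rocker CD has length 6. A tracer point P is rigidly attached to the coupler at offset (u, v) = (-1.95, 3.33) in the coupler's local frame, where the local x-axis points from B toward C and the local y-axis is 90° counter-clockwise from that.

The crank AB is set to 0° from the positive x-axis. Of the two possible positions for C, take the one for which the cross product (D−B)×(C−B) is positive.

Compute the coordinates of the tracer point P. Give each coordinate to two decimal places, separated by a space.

-2.76 0.87

A=(0,0), D=(8.00,0)
B = A + 1.00·(cos0°, sin0°) = (1.0000, 0.0000)
|BD| = 7.0000
circle(B,8.00) ∩ circle(D,6.00): a=5.5000, h=5.8095
  candidates: C₊=(6.5000,5.8095) cross=40.666; C₋=(6.5000,-5.8095) cross=-40.666
  mode + wants cross > 0 → take C=(6.5000,5.8095) (cross=40.666)
ex = (C−B)/|BC| = (0.6875,0.7262); ey = (-0.7262,0.6875)
P = B + -1.95·ex + 3.33·ey = (-2.7588,0.8733)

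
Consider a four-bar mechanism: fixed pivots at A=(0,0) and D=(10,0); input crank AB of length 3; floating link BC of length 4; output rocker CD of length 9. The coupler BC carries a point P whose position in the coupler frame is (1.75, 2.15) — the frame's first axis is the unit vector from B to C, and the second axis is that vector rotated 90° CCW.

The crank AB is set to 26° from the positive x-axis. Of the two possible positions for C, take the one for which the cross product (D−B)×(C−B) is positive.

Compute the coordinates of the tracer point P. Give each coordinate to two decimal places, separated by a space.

0.56 3.09

A=(0,0), D=(10.00,0)
B = A + 3.00·(cos26°, sin26°) = (2.6964, 1.3151)
|BD| = 7.4211
circle(B,4.00) ∩ circle(D,9.00): a=-0.6689, h=3.9437
  candidates: C₊=(2.7370,5.3149) cross=29.266; C₋=(1.3392,-2.4476) cross=-29.266
  mode + wants cross > 0 → take C=(2.7370,5.3149) (cross=29.266)
ex = (C−B)/|BC| = (0.0101,0.9999); ey = (-0.9999,0.0101)
P = B + 1.75·ex + 2.15·ey = (0.5642,3.0868)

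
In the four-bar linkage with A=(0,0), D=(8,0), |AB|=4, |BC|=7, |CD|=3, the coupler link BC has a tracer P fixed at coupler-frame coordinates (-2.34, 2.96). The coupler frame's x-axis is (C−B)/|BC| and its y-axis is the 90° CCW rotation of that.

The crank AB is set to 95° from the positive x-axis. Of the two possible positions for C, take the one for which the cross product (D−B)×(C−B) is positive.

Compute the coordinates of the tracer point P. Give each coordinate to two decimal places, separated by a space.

-2.06 7.35

A=(0,0), D=(8.00,0)
B = A + 4.00·(cos95°, sin95°) = (-0.3486, 3.9848)
|BD| = 9.2508
circle(B,7.00) ∩ circle(D,3.00): a=6.7874, h=1.7121
  candidates: C₊=(6.5143,2.6063) cross=15.839; C₋=(5.0393,-0.4840) cross=-15.839
  mode + wants cross > 0 → take C=(6.5143,2.6063) (cross=15.839)
ex = (C−B)/|BC| = (0.9804,-0.1969); ey = (0.1969,0.9804)
P = B + -2.34·ex + 2.96·ey = (-2.0599,7.3476)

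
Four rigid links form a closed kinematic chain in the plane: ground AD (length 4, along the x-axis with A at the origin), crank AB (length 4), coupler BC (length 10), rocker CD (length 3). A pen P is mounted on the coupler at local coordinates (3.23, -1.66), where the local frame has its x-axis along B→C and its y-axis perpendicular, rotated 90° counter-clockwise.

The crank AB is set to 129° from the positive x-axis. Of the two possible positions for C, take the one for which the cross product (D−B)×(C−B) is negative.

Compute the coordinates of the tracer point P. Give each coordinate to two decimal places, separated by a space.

-0.72 -0.05

A=(0,0), D=(4.00,0)
B = A + 4.00·(cos129°, sin129°) = (-2.5173, 3.1086)
|BD| = 7.2207
circle(B,10.00) ∩ circle(D,3.00): a=9.9117, h=1.3261
  candidates: C₊=(6.9998,0.0384) cross=9.575; C₋=(5.8580,-2.3554) cross=-9.575
  mode - wants cross < 0 → take C=(5.8580,-2.3554) (cross=-9.575)
ex = (C−B)/|BC| = (0.8375,-0.5464); ey = (0.5464,0.8375)
P = B + 3.23·ex + -1.66·ey = (-0.7191,-0.0466)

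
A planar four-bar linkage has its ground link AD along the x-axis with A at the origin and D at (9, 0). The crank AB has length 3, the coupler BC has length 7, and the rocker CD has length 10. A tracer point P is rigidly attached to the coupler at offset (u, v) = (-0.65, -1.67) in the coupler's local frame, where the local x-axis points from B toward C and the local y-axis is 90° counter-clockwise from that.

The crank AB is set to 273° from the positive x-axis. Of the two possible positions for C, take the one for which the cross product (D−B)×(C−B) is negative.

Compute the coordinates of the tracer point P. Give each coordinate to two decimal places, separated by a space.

-1.59 -3.41

A=(0,0), D=(9.00,0)
B = A + 3.00·(cos273°, sin273°) = (0.1570, -2.9959)
|BD| = 9.3367
circle(B,7.00) ∩ circle(D,10.00): a=1.9372, h=6.7266
  candidates: C₊=(-0.1666,3.9966) cross=62.804; C₋=(4.1501,-8.7452) cross=-62.804
  mode - wants cross < 0 → take C=(4.1501,-8.7452) (cross=-62.804)
ex = (C−B)/|BC| = (0.5704,-0.8213); ey = (0.8213,0.5704)
P = B + -0.65·ex + -1.67·ey = (-1.5854,-3.4147)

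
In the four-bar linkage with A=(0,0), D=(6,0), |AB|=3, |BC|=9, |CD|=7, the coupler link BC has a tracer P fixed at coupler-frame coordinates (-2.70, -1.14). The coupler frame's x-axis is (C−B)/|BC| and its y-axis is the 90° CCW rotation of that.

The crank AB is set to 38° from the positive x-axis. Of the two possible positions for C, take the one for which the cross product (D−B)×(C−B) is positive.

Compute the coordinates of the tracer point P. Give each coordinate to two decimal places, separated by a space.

0.27 -0.21

A=(0,0), D=(6.00,0)
B = A + 3.00·(cos38°, sin38°) = (2.3640, 1.8470)
|BD| = 4.0782
circle(B,9.00) ∩ circle(D,7.00): a=5.9624, h=6.7416
  candidates: C₊=(10.7331,5.1573) cross=27.494; C₋=(4.6267,-6.8640) cross=-27.494
  mode + wants cross > 0 → take C=(10.7331,5.1573) (cross=27.494)
ex = (C−B)/|BC| = (0.9299,0.3678); ey = (-0.3678,0.9299)
P = B + -2.70·ex + -1.14·ey = (0.2726,-0.2062)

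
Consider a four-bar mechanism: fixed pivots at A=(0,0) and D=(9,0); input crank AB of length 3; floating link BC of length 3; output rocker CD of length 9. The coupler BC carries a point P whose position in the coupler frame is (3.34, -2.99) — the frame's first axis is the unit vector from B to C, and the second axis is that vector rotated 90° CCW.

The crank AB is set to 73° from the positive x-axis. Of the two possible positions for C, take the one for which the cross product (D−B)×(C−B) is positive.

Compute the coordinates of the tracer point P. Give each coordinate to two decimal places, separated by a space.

4.90 4.85

A=(0,0), D=(9.00,0)
B = A + 3.00·(cos73°, sin73°) = (0.8771, 2.8689)
|BD| = 8.6146
circle(B,3.00) ∩ circle(D,9.00): a=0.1284, h=2.9973
  candidates: C₊=(1.9963,5.6523) cross=25.820; C₋=(-0.0000,0.0000) cross=-25.820
  mode + wants cross > 0 → take C=(1.9963,5.6523) (cross=25.820)
ex = (C−B)/|BC| = (0.3731,0.9278); ey = (-0.9278,0.3731)
P = B + 3.34·ex + -2.99·ey = (4.8973,4.8523)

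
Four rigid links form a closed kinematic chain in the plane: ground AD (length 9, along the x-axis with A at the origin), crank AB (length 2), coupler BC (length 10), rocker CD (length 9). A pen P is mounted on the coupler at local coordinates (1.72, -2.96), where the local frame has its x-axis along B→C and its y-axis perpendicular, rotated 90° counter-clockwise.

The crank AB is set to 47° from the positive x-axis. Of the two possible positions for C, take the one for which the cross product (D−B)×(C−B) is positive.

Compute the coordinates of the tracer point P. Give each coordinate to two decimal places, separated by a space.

A=(0,0), D=(9.00,0)
B = A + 2.00·(cos47°, sin47°) = (1.3640, 1.4627)
|BD| = 7.7748
circle(B,10.00) ∩ circle(D,9.00): a=5.1093, h=8.5962
  candidates: C₊=(7.9993,8.9442) cross=66.834; C₋=(4.7648,-7.9412) cross=-66.834
  mode + wants cross > 0 → take C=(7.9993,8.9442) (cross=66.834)
ex = (C−B)/|BC| = (0.6635,0.7481); ey = (-0.7481,0.6635)
P = B + 1.72·ex + -2.96·ey = (4.7198,0.7855)

4.72 0.79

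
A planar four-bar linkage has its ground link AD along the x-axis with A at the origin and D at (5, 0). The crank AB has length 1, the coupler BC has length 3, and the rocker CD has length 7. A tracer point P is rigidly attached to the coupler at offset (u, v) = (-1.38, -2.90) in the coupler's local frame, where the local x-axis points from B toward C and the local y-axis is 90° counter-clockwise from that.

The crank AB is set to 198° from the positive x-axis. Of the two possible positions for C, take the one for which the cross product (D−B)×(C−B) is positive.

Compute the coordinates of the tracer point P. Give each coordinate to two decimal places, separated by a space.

2.15 -1.15

A=(0,0), D=(5.00,0)
B = A + 1.00·(cos198°, sin198°) = (-0.9511, -0.3090)
|BD| = 5.9591
circle(B,3.00) ∩ circle(D,7.00): a=-0.3767, h=2.9763
  candidates: C₊=(-1.4816,2.6437) cross=17.736; C₋=(-1.1729,-3.3008) cross=-17.736
  mode + wants cross > 0 → take C=(-1.4816,2.6437) (cross=17.736)
ex = (C−B)/|BC| = (-0.1768,0.9842); ey = (-0.9842,-0.1768)
P = B + -1.38·ex + -2.90·ey = (2.1473,-1.1544)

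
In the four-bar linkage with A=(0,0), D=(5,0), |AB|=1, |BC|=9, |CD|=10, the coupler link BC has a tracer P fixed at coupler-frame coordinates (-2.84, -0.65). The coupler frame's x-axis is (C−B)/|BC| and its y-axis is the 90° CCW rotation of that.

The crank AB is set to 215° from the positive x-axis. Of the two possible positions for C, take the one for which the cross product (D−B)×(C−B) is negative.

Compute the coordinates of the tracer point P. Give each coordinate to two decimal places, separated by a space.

A=(0,0), D=(5.00,0)
B = A + 1.00·(cos215°, sin215°) = (-0.8192, -0.5736)
|BD| = 5.8474
circle(B,9.00) ∩ circle(D,10.00): a=1.2990, h=8.9058
  candidates: C₊=(-0.4000,8.4167) cross=52.075; C₋=(1.3472,-9.3090) cross=-52.075
  mode - wants cross < 0 → take C=(1.3472,-9.3090) (cross=-52.075)
ex = (C−B)/|BC| = (0.2407,-0.9706); ey = (0.9706,0.2407)
P = B + -2.84·ex + -0.65·ey = (-2.1336,2.0265)

-2.13 2.03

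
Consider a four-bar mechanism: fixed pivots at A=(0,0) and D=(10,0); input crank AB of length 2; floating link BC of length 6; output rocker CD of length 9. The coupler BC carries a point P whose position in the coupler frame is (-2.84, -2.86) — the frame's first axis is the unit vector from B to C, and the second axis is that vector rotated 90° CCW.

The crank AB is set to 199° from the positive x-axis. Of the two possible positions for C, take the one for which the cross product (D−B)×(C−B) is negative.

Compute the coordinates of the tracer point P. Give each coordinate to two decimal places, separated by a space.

-5.92 -0.72

A=(0,0), D=(10.00,0)
B = A + 2.00·(cos199°, sin199°) = (-1.8910, -0.6511)
|BD| = 11.9089
circle(B,6.00) ∩ circle(D,9.00): a=4.0651, h=4.4131
  candidates: C₊=(1.9267,3.9776) cross=52.555; C₋=(2.4092,-4.8353) cross=-52.555
  mode - wants cross < 0 → take C=(2.4092,-4.8353) (cross=-52.555)
ex = (C−B)/|BC| = (0.7167,-0.6974); ey = (0.6974,0.7167)
P = B + -2.84·ex + -2.86·ey = (-5.9210,-0.7204)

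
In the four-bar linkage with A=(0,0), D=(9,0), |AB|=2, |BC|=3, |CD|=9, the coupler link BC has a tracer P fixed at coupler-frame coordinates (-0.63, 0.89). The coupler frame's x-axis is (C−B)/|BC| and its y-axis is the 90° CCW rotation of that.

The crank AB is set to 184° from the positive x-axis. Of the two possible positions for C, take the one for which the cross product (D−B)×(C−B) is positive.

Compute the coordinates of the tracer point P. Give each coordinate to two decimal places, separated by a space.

A=(0,0), D=(9.00,0)
B = A + 2.00·(cos184°, sin184°) = (-1.9951, -0.1395)
|BD| = 10.9960
circle(B,3.00) ∩ circle(D,9.00): a=2.2241, h=2.0133
  candidates: C₊=(0.2032,1.9019) cross=22.138; C₋=(0.2543,-2.1244) cross=-22.138
  mode + wants cross > 0 → take C=(0.2032,1.9019) (cross=22.138)
ex = (C−B)/|BC| = (0.7328,0.6805); ey = (-0.6805,0.7328)
P = B + -0.63·ex + 0.89·ey = (-3.0624,0.0840)

-3.06 0.08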